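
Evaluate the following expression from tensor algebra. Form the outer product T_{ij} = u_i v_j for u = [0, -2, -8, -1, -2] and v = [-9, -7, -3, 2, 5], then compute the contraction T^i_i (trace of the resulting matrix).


The outer product gives T_{ij} = u_i v_j.
The trace (contraction) is Tr(T) = sum_i T_{ii} = sum_i u_i v_i.
Diagonal entries:
T_{11} = u_1 * v_1 = 0 * -9 = 0
T_{22} = u_2 * v_2 = -2 * -7 = 14
T_{33} = u_3 * v_3 = -8 * -3 = 24
T_{44} = u_4 * v_4 = -1 * 2 = -2
T_{55} = u_5 * v_5 = -2 * 5 = -10
Tr(T) = 0 + 14 + 24 + -2 + -10 = 26

26


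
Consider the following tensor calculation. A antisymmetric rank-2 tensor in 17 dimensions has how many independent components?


A antisymmetric rank-2 tensor in d dimensions has d(d-1)/2 independent components.
d = 17
d(d-1)/2 = 17 * 16 / 2 = 272 / 2 = 136

136


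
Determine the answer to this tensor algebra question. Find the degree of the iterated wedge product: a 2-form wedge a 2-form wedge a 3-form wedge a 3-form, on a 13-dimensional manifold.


The degree of a wedge product is the sum of the degrees of the individual forms.
Degrees: 2, 2, 3, 3
Total degree = 2 + 2 + 3 + 3 = 10

10


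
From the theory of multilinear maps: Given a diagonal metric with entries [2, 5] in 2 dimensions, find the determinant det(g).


For a diagonal metric, the determinant is the product of diagonal entries.
Diagonal entries: 2, 5
det(g) = 2 * 5 = 10

10


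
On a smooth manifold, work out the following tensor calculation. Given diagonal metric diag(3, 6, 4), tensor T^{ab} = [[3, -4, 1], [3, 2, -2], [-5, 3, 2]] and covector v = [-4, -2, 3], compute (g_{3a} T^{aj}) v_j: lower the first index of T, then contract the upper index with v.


Step 1: lower the first index. For a diagonal metric, g_{ia} T^{aj} = g_{ii} T^{ij} (no sum on i).
g_{33} = 4
S_3{}^1 = 4 * T^{31} = 4 * -5 = -20
S_3{}^2 = 4 * T^{32} = 4 * 3 = 12
S_3{}^3 = 4 * T^{33} = 4 * 2 = 8
Step 2: contract S_3{}^j with v_j.
S_3{}^1 * v_1 = -20 * -4 = 80
S_3{}^2 * v_2 = 12 * -2 = -24
S_3{}^3 * v_3 = 8 * 3 = 24
Result = 80 + -24 + 24 = 80

80


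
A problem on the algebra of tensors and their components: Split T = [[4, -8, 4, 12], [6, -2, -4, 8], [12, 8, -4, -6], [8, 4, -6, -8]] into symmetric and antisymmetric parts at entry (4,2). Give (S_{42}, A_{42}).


T_{42} = 4
T_{24} = 8
S_{42} = (4 + 8)/2 = 12/2 = 6
A_{42} = (4 - 8)/2 = -4/2 = -2
Check: S + A = 6 + -2 = 4 = T_{42}.

(6, -2)


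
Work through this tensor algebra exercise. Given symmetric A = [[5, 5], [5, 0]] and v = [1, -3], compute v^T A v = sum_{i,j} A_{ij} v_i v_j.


First compute Av:
(Av)_1 = 5*1 + 5*-3 = -10
(Av)_2 = 5*1 + 0*-3 = 5
Av = [-10, 5]
Then v^T (Av) = 1*-10 + -3*5
= -10 + -15 = -25

-25


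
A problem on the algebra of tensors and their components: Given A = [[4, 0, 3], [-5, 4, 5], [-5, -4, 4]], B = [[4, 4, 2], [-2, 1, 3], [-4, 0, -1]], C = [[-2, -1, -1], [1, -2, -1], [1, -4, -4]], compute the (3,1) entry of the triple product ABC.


(ABC)_{31} = sum_m (AB)_{3m} C_{m1}. First compute row 3 of AB.
(AB)_{31} = -5*4 + -4*-2 + 4*-4 = -28
(AB)_{32} = -5*4 + -4*1 + 4*0 = -24
(AB)_{33} = -5*2 + -4*3 + 4*-1 = -26
Now contract with column 1 of C:
(AB)_{31} * C_{11} = -28 * -2 = 56
(AB)_{32} * C_{21} = -24 * 1 = -24
(AB)_{33} * C_{31} = -26 * 1 = -26
(ABC)_{31} = 56 + -24 + -26 = 6

6


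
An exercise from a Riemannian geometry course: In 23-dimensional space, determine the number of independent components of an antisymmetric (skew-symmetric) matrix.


An antisymmetric rank-2 tensor satisfies A_{ij} = -A_{ji}, so diagonal entries are zero.
The independent components are the upper-triangular entries: C(n, 2) = n(n-1)/2.
n = 23
C(23, 2) = 23 * 22 / 2 = 506 / 2 = 253

253


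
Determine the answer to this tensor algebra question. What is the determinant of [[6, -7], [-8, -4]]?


For a 2x2 matrix [[a, b], [c, d]], det = a*d - b*c.
a = 6, b = -7, c = -8, d = -4
a*d = 6 * -4 = -24
b*c = -7 * -8 = 56
det = -24 - 56 = -80

-80


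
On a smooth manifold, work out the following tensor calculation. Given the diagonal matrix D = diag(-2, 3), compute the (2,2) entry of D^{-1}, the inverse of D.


For a diagonal matrix, the inverse has entries (D^{-1})_{ii} = 1/d_{ii}.
The diagonal entries are: d_{11} = -2, d_{22} = 3
We need (D^{-1})_{22} = 1/d_{22} = 1/3 = 1/3

1/3


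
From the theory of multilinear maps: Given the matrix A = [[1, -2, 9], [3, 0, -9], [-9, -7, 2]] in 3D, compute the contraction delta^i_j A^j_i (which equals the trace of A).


The contraction (trace) of a rank-2 tensor is the sum of its diagonal elements.
Diagonal entries: A[1,1] = 1, A[2,2] = 0, A[3,3] = 2
Tr(A) = 1 + 0 + 2 = 3

3


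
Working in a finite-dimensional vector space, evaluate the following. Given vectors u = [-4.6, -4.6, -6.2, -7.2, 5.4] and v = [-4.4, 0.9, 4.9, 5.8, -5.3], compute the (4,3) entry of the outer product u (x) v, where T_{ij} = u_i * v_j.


The outer product entry T_{ij} = u_i * v_j.
We need i=4, j=3.
u_4 = -7.2, v_3 = 4.9
T_{4,3} = -7.2 * 4.9 = -35.28

-35.28


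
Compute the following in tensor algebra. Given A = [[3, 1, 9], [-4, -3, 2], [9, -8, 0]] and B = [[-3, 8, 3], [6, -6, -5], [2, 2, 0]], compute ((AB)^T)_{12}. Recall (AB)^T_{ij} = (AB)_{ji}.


(AB)^T_{ij} = (AB)_{ji} = sum_k A_{jk} B_{ki}.
For i=1, j=2 we need (AB)_{21}:
A_{21} * B_{11} = -4 * -3 = 12
A_{22} * B_{21} = -3 * 6 = -18
A_{23} * B_{31} = 2 * 2 = 4
Sum = 12 + -18 + 4 = -2

-2


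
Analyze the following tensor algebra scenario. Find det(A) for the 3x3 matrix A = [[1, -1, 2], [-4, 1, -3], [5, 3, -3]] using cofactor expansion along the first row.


Expanding along the first row, det(A) = a11*M_11 - a12*M_12 + a13*M_13, where M_1j is the (1,j) minor.
Minor M_11 = 1*-3 - -3*3 = 6
Minor M_12 = -4*-3 - -3*5 = 27
Minor M_13 = -4*3 - 1*5 = -17
det = 1*(6) - -1*(27) + 2*(-17)
    = 6 - -27 + -34
    = -1

-1


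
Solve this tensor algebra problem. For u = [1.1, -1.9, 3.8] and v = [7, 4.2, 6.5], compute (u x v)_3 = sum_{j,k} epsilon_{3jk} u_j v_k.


(u x v)_3 = sum_{j,k} epsilon_{3jk} u_j v_k. Only permutations of (1,2,3) contribute; the two non-zero terms are:
eps_{312} u_1 v_2 = 1 * 1.1 * 4.2 = 4.62
eps_{321} u_2 v_1 = -1 * -1.9 * 7 = 13.3
(u x v)_3 = 17.92

17.92


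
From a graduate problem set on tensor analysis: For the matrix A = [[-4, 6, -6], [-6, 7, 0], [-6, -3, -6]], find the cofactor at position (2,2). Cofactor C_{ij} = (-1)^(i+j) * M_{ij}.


To find cofactor C_{22}, delete row 2 and column 2.
The resulting 2x2 submatrix is: [[-4, -6], [-6, -6]]
Minor M_{22} = -4*-6 - -6*-6
  = 24 - 36 = -12
Sign = (-1)^(2+2) = (-1)^4 = 1
Cofactor C_{22} = 1 * -12 = -12

-12


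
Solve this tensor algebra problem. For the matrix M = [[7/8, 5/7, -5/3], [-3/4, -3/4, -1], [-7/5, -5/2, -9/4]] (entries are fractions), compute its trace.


The trace is the sum of diagonal entries.
Diagonal: M[1,1] = 7/8, M[2,2] = -3/4, M[3,3] = -9/4
Tr(M) = 7/8 + -3/4 + -9/4
Computing step by step:
After adding M[1,1]: 7/8
After adding M[2,2]: 1/8
After adding M[3,3]: -17/8
Tr(M) = -17/8

-17/8


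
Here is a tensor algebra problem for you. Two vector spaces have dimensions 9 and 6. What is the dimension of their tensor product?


The dimension of a tensor product is the product of dimensions.
dim(V) = 9, dim(W) = 6
dim(V (x) W) = 9 * 6 = 54

54


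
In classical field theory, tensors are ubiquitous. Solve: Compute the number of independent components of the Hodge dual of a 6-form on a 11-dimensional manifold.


The Hodge dual of a p-form on an n-dimensional manifold is an (n-p)-form.
n = 11, p = 6, so dual degree = 11 - 6 = 5
The number of components is C(n, n-p) = C(11, 5) = 462

462


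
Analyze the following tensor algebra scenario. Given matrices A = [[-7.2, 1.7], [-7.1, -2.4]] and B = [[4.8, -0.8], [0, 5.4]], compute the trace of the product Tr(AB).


Tr(AB) = sum_i (AB)_{ii} where (AB)_{ii} = sum_k A_{ik} B_{ki}.
(AB)_{11} = -7.2*4.8 + 1.7*0 = -34.56
(AB)_{22} = -7.1*-0.8 + -2.4*5.4 = -7.28
Tr(AB) = -34.56 + -7.28 = -41.84

-41.84


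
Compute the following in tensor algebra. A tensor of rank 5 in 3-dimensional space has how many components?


The number of components of a rank-r tensor in d dimensions is d^r.
Here d = 3 and r = 5.
3^5 = 243

243


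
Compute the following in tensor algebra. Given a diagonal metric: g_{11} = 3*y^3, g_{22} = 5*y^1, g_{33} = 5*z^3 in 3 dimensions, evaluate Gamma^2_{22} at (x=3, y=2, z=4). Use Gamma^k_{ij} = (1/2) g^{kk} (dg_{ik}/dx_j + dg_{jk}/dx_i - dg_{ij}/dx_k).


For a diagonal metric, Gamma^k_{ij} = (1/2) g^{kk} (dg_{ik}/dx_j + dg_{jk}/dx_i - dg_{ij}/dx_k).
The metric is diagonal, so g_{ab} = 0 for a != b.
At the given point: g_{11} = 24, g_{22} = 10, g_{33} = 320
g^{22} = 1/10
dg_{22}/dx_2 = dg_{22}/dx_2 = 5
dg_{22}/dx_2 = dg_{22}/dx_2 = 5
dg_{22}/dx_2 = dg_{22}/dx_2 = 5
Numerator = 5 + 5 - 5 = 5
Gamma^2_{22} = 5 / (2 * 10) = 1/4

1/4


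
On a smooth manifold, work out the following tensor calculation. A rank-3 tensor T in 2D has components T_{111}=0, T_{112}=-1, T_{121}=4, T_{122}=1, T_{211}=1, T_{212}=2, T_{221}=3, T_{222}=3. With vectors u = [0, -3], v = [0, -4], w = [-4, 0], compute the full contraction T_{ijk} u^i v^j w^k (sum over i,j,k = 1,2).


S = sum over i,j,k of T_{ijk} u_i v_j w_k. Expanding all 8 terms:
T_{111}*u_1*v_1*w_1 = 0*0*0*-4 = 0  (running total: 0)
T_{112}*u_1*v_1*w_2 = -1*0*0*0 = 0  (running total: 0)
T_{121}*u_1*v_2*w_1 = 4*0*-4*-4 = 0  (running total: 0)
T_{122}*u_1*v_2*w_2 = 1*0*-4*0 = 0  (running total: 0)
T_{211}*u_2*v_1*w_1 = 1*-3*0*-4 = 0  (running total: 0)
T_{212}*u_2*v_1*w_2 = 2*-3*0*0 = 0  (running total: 0)
T_{221}*u_2*v_2*w_1 = 3*-3*-4*-4 = -144  (running total: -144)
T_{222}*u_2*v_2*w_2 = 3*-3*-4*0 = 0  (running total: -144)
S = -144

-144


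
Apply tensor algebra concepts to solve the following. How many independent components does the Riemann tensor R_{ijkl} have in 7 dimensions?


The Riemann tensor in d dimensions has d^2(d^2 - 1)/12 independent components.
d = 7, so d^2 = 49
d^2 - 1 = 48
d^2(d^2 - 1) = 49 * 48 = 2352
Divide by 12: 2352 / 12 = 196

196


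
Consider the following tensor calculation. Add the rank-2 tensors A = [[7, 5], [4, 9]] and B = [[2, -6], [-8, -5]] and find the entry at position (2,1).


Tensor addition is component-wise: (A + B)_{ij} = A_{ij} + B_{ij}.
A_{21} = 4
B_{21} = -8
(A + B)_{21} = 4 + -8 = -4

-4


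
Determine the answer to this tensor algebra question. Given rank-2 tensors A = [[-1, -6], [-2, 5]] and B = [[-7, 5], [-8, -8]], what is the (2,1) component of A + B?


Tensor addition is component-wise: (A + B)_{ij} = A_{ij} + B_{ij}.
A_{21} = -2
B_{21} = -8
(A + B)_{21} = -2 + -8 = -10

-10


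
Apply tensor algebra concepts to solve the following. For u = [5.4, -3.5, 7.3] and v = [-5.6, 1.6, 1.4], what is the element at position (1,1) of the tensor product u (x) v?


The outer product entry T_{ij} = u_i * v_j.
We need i=1, j=1.
u_1 = 5.4, v_1 = -5.6
T_{1,1} = 5.4 * -5.6 = -30.24

-30.24


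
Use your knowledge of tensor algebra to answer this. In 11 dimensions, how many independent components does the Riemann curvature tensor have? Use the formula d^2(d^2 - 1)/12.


The Riemann tensor in d dimensions has d^2(d^2 - 1)/12 independent components.
d = 11, so d^2 = 121
d^2 - 1 = 120
d^2(d^2 - 1) = 121 * 120 = 14520
Divide by 12: 14520 / 12 = 1210

1210


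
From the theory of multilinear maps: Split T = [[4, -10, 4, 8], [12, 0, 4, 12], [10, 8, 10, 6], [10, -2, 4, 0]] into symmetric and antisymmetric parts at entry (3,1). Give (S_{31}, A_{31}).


T_{31} = 10
T_{13} = 4
S_{31} = (10 + 4)/2 = 14/2 = 7
A_{31} = (10 - 4)/2 = 6/2 = 3
Check: S + A = 7 + 3 = 10 = T_{31}.

(7, 3)


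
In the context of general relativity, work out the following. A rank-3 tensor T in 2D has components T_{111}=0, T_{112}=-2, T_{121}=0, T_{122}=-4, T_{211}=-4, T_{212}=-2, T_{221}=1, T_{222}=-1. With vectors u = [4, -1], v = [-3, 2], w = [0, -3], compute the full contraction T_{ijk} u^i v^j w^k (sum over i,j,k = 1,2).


S = sum over i,j,k of T_{ijk} u_i v_j w_k. Expanding all 8 terms:
T_{111}*u_1*v_1*w_1 = 0*4*-3*0 = 0  (running total: 0)
T_{112}*u_1*v_1*w_2 = -2*4*-3*-3 = -72  (running total: -72)
T_{121}*u_1*v_2*w_1 = 0*4*2*0 = 0  (running total: -72)
T_{122}*u_1*v_2*w_2 = -4*4*2*-3 = 96  (running total: 24)
T_{211}*u_2*v_1*w_1 = -4*-1*-3*0 = 0  (running total: 24)
T_{212}*u_2*v_1*w_2 = -2*-1*-3*-3 = 18  (running total: 42)
T_{221}*u_2*v_2*w_1 = 1*-1*2*0 = 0  (running total: 42)
T_{222}*u_2*v_2*w_2 = -1*-1*2*-3 = -6  (running total: 36)
S = 36

36


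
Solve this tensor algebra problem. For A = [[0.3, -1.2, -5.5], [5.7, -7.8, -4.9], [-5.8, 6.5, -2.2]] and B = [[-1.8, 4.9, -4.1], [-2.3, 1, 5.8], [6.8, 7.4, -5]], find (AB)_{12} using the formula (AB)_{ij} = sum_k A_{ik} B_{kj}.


(AB)_{ij} = sum_k A_{ik} B_{kj}.
For i=1, j=2:
A_{11} * B_{12} = 0.3 * 4.9 = 1.47
A_{12} * B_{22} = -1.2 * 1 = -1.2
A_{13} * B_{32} = -5.5 * 7.4 = -40.7
Sum = 1.47 + -1.2 + -40.7 = -40.43

-40.43


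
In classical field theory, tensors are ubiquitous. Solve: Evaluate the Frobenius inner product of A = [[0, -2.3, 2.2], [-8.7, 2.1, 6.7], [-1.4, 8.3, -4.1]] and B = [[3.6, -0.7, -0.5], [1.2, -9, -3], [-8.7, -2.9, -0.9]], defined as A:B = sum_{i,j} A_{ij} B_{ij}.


A:B = sum over all i,j of A_{ij} * B_{ij}.
Row 1: 0*3.6=0, -2.3*-0.7=1.61, 2.2*-0.5=-1.1 => row sum = 0.51
Row 2: -8.7*1.2=-10.44, 2.1*-9=-18.9, 6.7*-3=-20.1 => row sum = -49.44
Row 3: -1.4*-8.7=12.18, 8.3*-2.9=-24.07, -4.1*-0.9=3.69 => row sum = -8.2
Total = 0.51 + -49.44 + -8.2 = -57.13

-57.13


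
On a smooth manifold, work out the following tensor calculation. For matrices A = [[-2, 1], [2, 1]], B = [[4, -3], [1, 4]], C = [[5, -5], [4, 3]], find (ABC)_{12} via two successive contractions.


(ABC)_{12} = sum_m (AB)_{1m} C_{m2}. First compute row 1 of AB.
(AB)_{11} = -2*4 + 1*1 = -7
(AB)_{12} = -2*-3 + 1*4 = 10
Now contract with column 2 of C:
(AB)_{11} * C_{12} = -7 * -5 = 35
(AB)_{12} * C_{22} = 10 * 3 = 30
(ABC)_{12} = 35 + 30 = 65

65


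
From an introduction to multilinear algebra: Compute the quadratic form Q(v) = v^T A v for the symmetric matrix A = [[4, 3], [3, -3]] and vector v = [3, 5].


First compute Av:
(Av)_1 = 4*3 + 3*5 = 27
(Av)_2 = 3*3 + -3*5 = -6
Av = [27, -6]
Then v^T (Av) = 3*27 + 5*-6
= 81 + -30 = 51

51


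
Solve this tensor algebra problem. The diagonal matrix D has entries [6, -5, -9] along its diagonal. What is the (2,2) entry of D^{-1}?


For a diagonal matrix, the inverse has entries (D^{-1})_{ii} = 1/d_{ii}.
The diagonal entries are: d_{11} = 6, d_{22} = -5, d_{33} = -9
We need (D^{-1})_{22} = 1/d_{22} = 1/-5 = -1/5

-1/5


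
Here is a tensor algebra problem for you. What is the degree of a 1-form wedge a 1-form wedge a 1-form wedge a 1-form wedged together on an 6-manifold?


The degree of a wedge product is the sum of the degrees of the individual forms.
Degrees: 1, 1, 1, 1
Total degree = 1 + 1 + 1 + 1 = 4

4


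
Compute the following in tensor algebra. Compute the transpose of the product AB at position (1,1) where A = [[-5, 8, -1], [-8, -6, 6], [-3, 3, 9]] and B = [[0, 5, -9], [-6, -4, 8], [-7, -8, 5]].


(AB)^T_{ij} = (AB)_{ji} = sum_k A_{jk} B_{ki}.
For i=1, j=1 we need (AB)_{11}:
A_{11} * B_{11} = -5 * 0 = 0
A_{12} * B_{21} = 8 * -6 = -48
A_{13} * B_{31} = -1 * -7 = 7
Sum = 0 + -48 + 7 = -41

-41


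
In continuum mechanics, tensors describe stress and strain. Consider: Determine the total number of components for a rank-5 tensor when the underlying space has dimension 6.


The number of components of a rank-r tensor in d dimensions is d^r.
Here d = 6 and r = 5.
6^5 = 7776

7776


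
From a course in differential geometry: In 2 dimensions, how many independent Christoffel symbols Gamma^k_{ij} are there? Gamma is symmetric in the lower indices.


Christoffel symbols Gamma^k_{ij} are symmetric in i,j, so there are d * d(d+1)/2 independent symbols.
d = 2
d(d+1)/2 = 2 * 3 / 2 = 3
Total = 2 * 3 = 6

6


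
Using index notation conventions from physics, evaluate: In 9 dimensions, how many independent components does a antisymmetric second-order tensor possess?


A antisymmetric rank-2 tensor in d dimensions has d(d-1)/2 independent components.
d = 9
d(d-1)/2 = 9 * 8 / 2 = 72 / 2 = 36

36


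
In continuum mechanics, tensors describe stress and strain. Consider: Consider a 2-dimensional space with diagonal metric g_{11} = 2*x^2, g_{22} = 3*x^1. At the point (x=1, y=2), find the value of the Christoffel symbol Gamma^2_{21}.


For a diagonal metric, Gamma^k_{ij} = (1/2) g^{kk} (dg_{ik}/dx_j + dg_{jk}/dx_i - dg_{ij}/dx_k).
The metric is diagonal, so g_{ab} = 0 for a != b.
At the given point: g_{11} = 2, g_{22} = 3
g^{22} = 1/3
dg_{22}/dx_1 = dg_{22}/dx_1 = 3
dg_{12}/dx_2 = 0 (off-diagonal)
dg_{21}/dx_2 = 0 (off-diagonal)
Numerator = 3 + 0 - 0 = 3
Gamma^2_{21} = 3 / (2 * 3) = 1/2

1/2


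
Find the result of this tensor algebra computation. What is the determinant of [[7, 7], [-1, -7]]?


For a 2x2 matrix [[a, b], [c, d]], det = a*d - b*c.
a = 7, b = 7, c = -1, d = -7
a*d = 7 * -7 = -49
b*c = 7 * -1 = -7
det = -49 - -7 = -42

-42


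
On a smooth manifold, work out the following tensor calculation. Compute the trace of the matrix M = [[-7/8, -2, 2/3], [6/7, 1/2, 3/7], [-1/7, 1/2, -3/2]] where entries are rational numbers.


The trace is the sum of diagonal entries.
Diagonal: M[1,1] = -7/8, M[2,2] = 1/2, M[3,3] = -3/2
Tr(M) = -7/8 + 1/2 + -3/2
Computing step by step:
After adding M[1,1]: -7/8
After adding M[2,2]: -3/8
After adding M[3,3]: -15/8
Tr(M) = -15/8

-15/8


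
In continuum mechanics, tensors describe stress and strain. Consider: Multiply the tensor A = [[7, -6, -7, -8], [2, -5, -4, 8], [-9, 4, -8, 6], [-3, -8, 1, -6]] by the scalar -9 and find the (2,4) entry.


Scalar multiplication: (cA)_{ij} = c * A_{ij}.
c = -9
A_{24} = 8
(cA)_{24} = -9 * 8 = -72

-72


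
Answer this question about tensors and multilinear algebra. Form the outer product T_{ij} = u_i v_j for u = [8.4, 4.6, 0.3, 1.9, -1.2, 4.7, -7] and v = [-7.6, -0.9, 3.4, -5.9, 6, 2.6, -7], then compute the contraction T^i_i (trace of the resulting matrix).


The outer product gives T_{ij} = u_i v_j.
The trace (contraction) is Tr(T) = sum_i T_{ii} = sum_i u_i v_i.
Diagonal entries:
T_{11} = u_1 * v_1 = 8.4 * -7.6 = -63.84
T_{22} = u_2 * v_2 = 4.6 * -0.9 = -4.14
T_{33} = u_3 * v_3 = 0.3 * 3.4 = 1.02
T_{44} = u_4 * v_4 = 1.9 * -5.9 = -11.21
T_{55} = u_5 * v_5 = -1.2 * 6 = -7.2
T_{66} = u_6 * v_6 = 4.7 * 2.6 = 12.22
T_{77} = u_7 * v_7 = -7 * -7 = 49
Tr(T) = -63.84 + -4.14 + 1.02 + -11.21 + -7.2 + 12.22 + 49 = -24.15

-24.15


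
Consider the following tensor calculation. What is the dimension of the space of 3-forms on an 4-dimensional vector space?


The dimension of the space of p-forms on an n-dimensional space is C(n, p).
n = 4, p = 3
C(4, 3) = 4! / (3! * 1!) = 4

4


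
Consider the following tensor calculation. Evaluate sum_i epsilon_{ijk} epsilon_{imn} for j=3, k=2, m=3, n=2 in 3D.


Using the identity: epsilon_{ijk} epsilon_{imn} = delta_{jm} delta_{kn} - delta_{jn} delta_{km}.
delta_{33} = 1
delta_{22} = 1
delta_{32} = 0
delta_{23} = 0
Result = 1 * 1 - 0 * 0 = 1 - 0 = 1

1


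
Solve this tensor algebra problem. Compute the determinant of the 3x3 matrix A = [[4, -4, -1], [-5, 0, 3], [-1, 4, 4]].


Expanding along the first row, det(A) = a11*M_11 - a12*M_12 + a13*M_13, where M_1j is the (1,j) minor.
Minor M_11 = 0*4 - 3*4 = -12
Minor M_12 = -5*4 - 3*-1 = -17
Minor M_13 = -5*4 - 0*-1 = -20
det = 4*(-12) - -4*(-17) + -1*(-20)
    = -48 - 68 + 20
    = -96

-96


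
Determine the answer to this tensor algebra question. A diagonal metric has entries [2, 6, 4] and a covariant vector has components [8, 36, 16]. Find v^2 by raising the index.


To raise an index with a diagonal metric: v^i = v_i / g_{ii}.
For index 2: v_2 = 36, g_{22} = 6
v^2 = 36 / 6 = 6

6


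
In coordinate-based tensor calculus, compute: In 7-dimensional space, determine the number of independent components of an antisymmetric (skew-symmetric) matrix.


An antisymmetric rank-2 tensor satisfies A_{ij} = -A_{ji}, so diagonal entries are zero.
The independent components are the upper-triangular entries: C(n, 2) = n(n-1)/2.
n = 7
C(7, 2) = 7 * 6 / 2 = 42 / 2 = 21

21


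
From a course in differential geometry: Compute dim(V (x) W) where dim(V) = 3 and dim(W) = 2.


The dimension of a tensor product is the product of dimensions.
dim(V) = 3, dim(W) = 2
dim(V (x) W) = 3 * 2 = 6

6


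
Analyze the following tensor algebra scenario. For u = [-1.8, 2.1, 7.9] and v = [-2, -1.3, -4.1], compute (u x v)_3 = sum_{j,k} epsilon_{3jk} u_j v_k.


(u x v)_3 = sum_{j,k} epsilon_{3jk} u_j v_k. Only permutations of (1,2,3) contribute; the two non-zero terms are:
eps_{312} u_1 v_2 = 1 * -1.8 * -1.3 = 2.34
eps_{321} u_2 v_1 = -1 * 2.1 * -2 = 4.2
(u x v)_3 = 6.54

6.54


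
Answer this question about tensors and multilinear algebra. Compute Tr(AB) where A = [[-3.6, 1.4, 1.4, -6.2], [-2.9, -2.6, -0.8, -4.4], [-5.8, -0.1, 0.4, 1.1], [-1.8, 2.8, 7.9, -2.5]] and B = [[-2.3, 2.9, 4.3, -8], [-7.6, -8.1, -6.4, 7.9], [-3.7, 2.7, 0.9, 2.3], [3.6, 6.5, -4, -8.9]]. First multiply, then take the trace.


Tr(AB) = sum_i (AB)_{ii} where (AB)_{ii} = sum_k A_{ik} B_{ki}.
(AB)_{11} = -3.6*-2.3 + 1.4*-7.6 + 1.4*-3.7 + -6.2*3.6 = -29.86
(AB)_{22} = -2.9*2.9 + -2.6*-8.1 + -0.8*2.7 + -4.4*6.5 = -18.11
(AB)_{33} = -5.8*4.3 + -0.1*-6.4 + 0.4*0.9 + 1.1*-4 = -28.34
(AB)_{44} = -1.8*-8 + 2.8*7.9 + 7.9*2.3 + -2.5*-8.9 = 76.94
Tr(AB) = -29.86 + -18.11 + -28.34 + 76.94 = 0.63

0.63


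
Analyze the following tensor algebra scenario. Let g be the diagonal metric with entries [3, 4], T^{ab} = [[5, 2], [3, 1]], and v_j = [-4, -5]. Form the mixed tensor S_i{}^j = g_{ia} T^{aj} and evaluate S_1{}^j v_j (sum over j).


Step 1: lower the first index. For a diagonal metric, g_{ia} T^{aj} = g_{ii} T^{ij} (no sum on i).
g_{11} = 3
S_1{}^1 = 3 * T^{11} = 3 * 5 = 15
S_1{}^2 = 3 * T^{12} = 3 * 2 = 6
Step 2: contract S_1{}^j with v_j.
S_1{}^1 * v_1 = 15 * -4 = -60
S_1{}^2 * v_2 = 6 * -5 = -30
Result = -60 + -30 = -90

-90


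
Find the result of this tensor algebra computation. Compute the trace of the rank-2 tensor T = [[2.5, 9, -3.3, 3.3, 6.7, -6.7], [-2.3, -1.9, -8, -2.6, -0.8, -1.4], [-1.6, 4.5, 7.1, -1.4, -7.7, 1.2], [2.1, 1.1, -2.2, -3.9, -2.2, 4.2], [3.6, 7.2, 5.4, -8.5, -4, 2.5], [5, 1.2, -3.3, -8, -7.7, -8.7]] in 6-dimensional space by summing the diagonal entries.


The contraction (trace) of a rank-2 tensor is the sum of its diagonal elements.
Diagonal entries: A[1,1] = 2.5, A[2,2] = -1.9, A[3,3] = 7.1, A[4,4] = -3.9, A[5,5] = -4, A[6,6] = -8.7
Tr(A) = 2.5 + -1.9 + 7.1 + -3.9 + -4 + -8.7 = -8.9

-8.9


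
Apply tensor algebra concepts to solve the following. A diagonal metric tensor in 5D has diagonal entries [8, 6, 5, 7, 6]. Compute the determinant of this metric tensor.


For a diagonal metric, the determinant is the product of diagonal entries.
Diagonal entries: 8, 6, 5, 7, 6
det(g) = 8 * 6 * 5 * 7 * 6 = 10080

10080


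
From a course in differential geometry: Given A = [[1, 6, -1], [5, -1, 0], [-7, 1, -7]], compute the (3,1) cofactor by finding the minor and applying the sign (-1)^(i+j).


To find cofactor C_{31}, delete row 3 and column 1.
The resulting 2x2 submatrix is: [[6, -1], [-1, 0]]
Minor M_{31} = 6*0 - -1*-1
  = 0 - 1 = -1
Sign = (-1)^(3+1) = (-1)^4 = 1
Cofactor C_{31} = 1 * -1 = -1

-1


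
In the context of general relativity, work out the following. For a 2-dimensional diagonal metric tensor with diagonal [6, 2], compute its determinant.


For a diagonal metric, the determinant is the product of diagonal entries.
Diagonal entries: 6, 2
det(g) = 6 * 2 = 12

12


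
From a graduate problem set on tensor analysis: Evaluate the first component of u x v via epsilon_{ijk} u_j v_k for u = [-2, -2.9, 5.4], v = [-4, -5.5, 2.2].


(u x v)_1 = sum_{j,k} epsilon_{1jk} u_j v_k. Only permutations of (1,2,3) contribute; the two non-zero terms are:
eps_{123} u_2 v_3 = 1 * -2.9 * 2.2 = -6.38
eps_{132} u_3 v_2 = -1 * 5.4 * -5.5 = 29.7
(u x v)_1 = 23.32

23.32


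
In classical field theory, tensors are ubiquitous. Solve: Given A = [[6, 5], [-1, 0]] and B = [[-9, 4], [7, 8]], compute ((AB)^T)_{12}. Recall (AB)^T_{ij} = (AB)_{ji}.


(AB)^T_{ij} = (AB)_{ji} = sum_k A_{jk} B_{ki}.
For i=1, j=2 we need (AB)_{21}:
A_{21} * B_{11} = -1 * -9 = 9
A_{22} * B_{21} = 0 * 7 = 0
Sum = 9 + 0 = 9

9


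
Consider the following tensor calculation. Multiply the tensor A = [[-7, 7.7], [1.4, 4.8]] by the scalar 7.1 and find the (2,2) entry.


Scalar multiplication: (cA)_{ij} = c * A_{ij}.
c = 7.1
A_{22} = 4.8
(cA)_{22} = 7.1 * 4.8 = 34.08

34.08


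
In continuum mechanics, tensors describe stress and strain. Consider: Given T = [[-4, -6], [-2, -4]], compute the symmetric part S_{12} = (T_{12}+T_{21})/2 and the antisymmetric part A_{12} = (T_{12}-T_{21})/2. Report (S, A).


T_{12} = -6
T_{21} = -2
S_{12} = (-6 + -2)/2 = -8/2 = -4
A_{12} = (-6 - -2)/2 = -4/2 = -2
Check: S + A = -4 + -2 = -6 = T_{12}.

(-4, -2)


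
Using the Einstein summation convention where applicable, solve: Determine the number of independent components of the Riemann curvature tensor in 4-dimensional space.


The Riemann tensor in d dimensions has d^2(d^2 - 1)/12 independent components.
d = 4, so d^2 = 16
d^2 - 1 = 15
d^2(d^2 - 1) = 16 * 15 = 240
Divide by 12: 240 / 12 = 20

20


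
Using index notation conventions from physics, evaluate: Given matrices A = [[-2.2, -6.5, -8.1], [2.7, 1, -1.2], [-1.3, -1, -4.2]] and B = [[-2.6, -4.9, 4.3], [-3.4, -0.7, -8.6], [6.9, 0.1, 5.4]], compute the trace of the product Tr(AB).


Tr(AB) = sum_i (AB)_{ii} where (AB)_{ii} = sum_k A_{ik} B_{ki}.
(AB)_{11} = -2.2*-2.6 + -6.5*-3.4 + -8.1*6.9 = -28.07
(AB)_{22} = 2.7*-4.9 + 1*-0.7 + -1.2*0.1 = -14.05
(AB)_{33} = -1.3*4.3 + -1*-8.6 + -4.2*5.4 = -19.67
Tr(AB) = -28.07 + -14.05 + -19.67 = -61.79

-61.79


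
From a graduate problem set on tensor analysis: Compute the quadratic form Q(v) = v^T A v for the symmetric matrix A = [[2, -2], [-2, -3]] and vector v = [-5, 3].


First compute Av:
(Av)_1 = 2*-5 + -2*3 = -16
(Av)_2 = -2*-5 + -3*3 = 1
Av = [-16, 1]
Then v^T (Av) = -5*-16 + 3*1
= 80 + 3 = 83

83


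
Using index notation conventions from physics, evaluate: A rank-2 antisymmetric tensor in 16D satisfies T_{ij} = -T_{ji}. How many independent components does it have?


An antisymmetric rank-2 tensor satisfies A_{ij} = -A_{ji}, so diagonal entries are zero.
The independent components are the upper-triangular entries: C(n, 2) = n(n-1)/2.
n = 16
C(16, 2) = 16 * 15 / 2 = 240 / 2 = 120

120


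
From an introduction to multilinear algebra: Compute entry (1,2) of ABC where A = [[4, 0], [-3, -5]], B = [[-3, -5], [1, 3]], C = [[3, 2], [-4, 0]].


(ABC)_{12} = sum_m (AB)_{1m} C_{m2}. First compute row 1 of AB.
(AB)_{11} = 4*-3 + 0*1 = -12
(AB)_{12} = 4*-5 + 0*3 = -20
Now contract with column 2 of C:
(AB)_{11} * C_{12} = -12 * 2 = -24
(AB)_{12} * C_{22} = -20 * 0 = 0
(ABC)_{12} = -24 + 0 = -24

-24


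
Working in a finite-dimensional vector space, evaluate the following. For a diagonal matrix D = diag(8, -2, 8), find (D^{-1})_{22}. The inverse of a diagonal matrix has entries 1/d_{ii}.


For a diagonal matrix, the inverse has entries (D^{-1})_{ii} = 1/d_{ii}.
The diagonal entries are: d_{11} = 8, d_{22} = -2, d_{33} = 8
We need (D^{-1})_{22} = 1/d_{22} = 1/-2 = -1/2

-1/2


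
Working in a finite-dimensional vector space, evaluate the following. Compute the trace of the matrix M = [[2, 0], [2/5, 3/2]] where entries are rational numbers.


The trace is the sum of diagonal entries.
Diagonal: M[1,1] = 2, M[2,2] = 3/2
Tr(M) = 2 + 3/2
Computing step by step:
After adding M[1,1]: 2
After adding M[2,2]: 7/2
Tr(M) = 7/2

7/2


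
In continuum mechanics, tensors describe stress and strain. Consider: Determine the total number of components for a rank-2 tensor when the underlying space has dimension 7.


The number of components of a rank-r tensor in d dimensions is d^r.
Here d = 7 and r = 2.
7^2 = 49

49


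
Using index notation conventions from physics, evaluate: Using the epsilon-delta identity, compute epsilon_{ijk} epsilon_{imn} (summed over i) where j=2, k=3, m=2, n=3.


Using the identity: epsilon_{ijk} epsilon_{imn} = delta_{jm} delta_{kn} - delta_{jn} delta_{km}.
delta_{22} = 1
delta_{33} = 1
delta_{23} = 0
delta_{32} = 0
Result = 1 * 1 - 0 * 0 = 1 - 0 = 1

1


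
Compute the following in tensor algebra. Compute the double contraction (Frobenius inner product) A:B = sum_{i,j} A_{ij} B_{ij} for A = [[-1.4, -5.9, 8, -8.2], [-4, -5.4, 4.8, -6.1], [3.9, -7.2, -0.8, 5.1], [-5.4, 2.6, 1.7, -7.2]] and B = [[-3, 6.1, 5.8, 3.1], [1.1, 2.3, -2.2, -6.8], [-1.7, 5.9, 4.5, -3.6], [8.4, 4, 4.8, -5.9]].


A:B = sum over all i,j of A_{ij} * B_{ij}.
Row 1: -1.4*-3=4.2, -5.9*6.1=-35.99, 8*5.8=46.4, -8.2*3.1=-25.42 => row sum = -10.81
Row 2: -4*1.1=-4.4, -5.4*2.3=-12.42, 4.8*-2.2=-10.56, -6.1*-6.8=41.48 => row sum = 14.1
Row 3: 3.9*-1.7=-6.63, -7.2*5.9=-42.48, -0.8*4.5=-3.6, 5.1*-3.6=-18.36 => row sum = -71.07
Row 4: -5.4*8.4=-45.36, 2.6*4=10.4, 1.7*4.8=8.16, -7.2*-5.9=42.48 => row sum = 15.68
Total = -10.81 + 14.1 + -71.07 + 15.68 = -52.1

-52.1


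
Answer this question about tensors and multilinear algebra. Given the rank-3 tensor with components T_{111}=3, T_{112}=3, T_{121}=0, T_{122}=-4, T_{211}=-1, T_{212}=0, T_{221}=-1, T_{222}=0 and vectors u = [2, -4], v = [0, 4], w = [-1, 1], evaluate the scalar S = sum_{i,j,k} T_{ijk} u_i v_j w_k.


S = sum over i,j,k of T_{ijk} u_i v_j w_k. Expanding all 8 terms:
T_{111}*u_1*v_1*w_1 = 3*2*0*-1 = 0  (running total: 0)
T_{112}*u_1*v_1*w_2 = 3*2*0*1 = 0  (running total: 0)
T_{121}*u_1*v_2*w_1 = 0*2*4*-1 = 0  (running total: 0)
T_{122}*u_1*v_2*w_2 = -4*2*4*1 = -32  (running total: -32)
T_{211}*u_2*v_1*w_1 = -1*-4*0*-1 = 0  (running total: -32)
T_{212}*u_2*v_1*w_2 = 0*-4*0*1 = 0  (running total: -32)
T_{221}*u_2*v_2*w_1 = -1*-4*4*-1 = -16  (running total: -48)
T_{222}*u_2*v_2*w_2 = 0*-4*4*1 = 0  (running total: -48)
S = -48

-48


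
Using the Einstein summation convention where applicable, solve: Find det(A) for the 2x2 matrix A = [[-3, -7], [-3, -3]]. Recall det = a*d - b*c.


For a 2x2 matrix [[a, b], [c, d]], det = a*d - b*c.
a = -3, b = -7, c = -3, d = -3
a*d = -3 * -3 = 9
b*c = -7 * -3 = 21
det = 9 - 21 = -12

-12


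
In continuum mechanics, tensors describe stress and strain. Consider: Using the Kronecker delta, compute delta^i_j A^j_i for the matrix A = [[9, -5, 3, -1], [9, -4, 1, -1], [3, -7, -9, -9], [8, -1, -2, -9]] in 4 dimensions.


The contraction (trace) of a rank-2 tensor is the sum of its diagonal elements.
Diagonal entries: A[1,1] = 9, A[2,2] = -4, A[3,3] = -9, A[4,4] = -9
Tr(A) = 9 + -4 + -9 + -9 = -13

-13


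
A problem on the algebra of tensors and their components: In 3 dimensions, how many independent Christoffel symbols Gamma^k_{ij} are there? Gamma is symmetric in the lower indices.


Christoffel symbols Gamma^k_{ij} are symmetric in i,j, so there are d * d(d+1)/2 independent symbols.
d = 3
d(d+1)/2 = 3 * 4 / 2 = 6
Total = 3 * 6 = 18

18


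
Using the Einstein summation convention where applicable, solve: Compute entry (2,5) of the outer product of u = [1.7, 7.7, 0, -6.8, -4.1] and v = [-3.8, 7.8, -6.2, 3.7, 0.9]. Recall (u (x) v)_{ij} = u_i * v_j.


The outer product entry T_{ij} = u_i * v_j.
We need i=2, j=5.
u_2 = 7.7, v_5 = 0.9
T_{2,5} = 7.7 * 0.9 = 6.93

6.93


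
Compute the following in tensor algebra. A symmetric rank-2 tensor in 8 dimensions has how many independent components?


A symmetric rank-2 tensor in d dimensions has d(d+1)/2 independent components.
d = 8
d(d+1)/2 = 8 * 9 / 2 = 72 / 2 = 36

36


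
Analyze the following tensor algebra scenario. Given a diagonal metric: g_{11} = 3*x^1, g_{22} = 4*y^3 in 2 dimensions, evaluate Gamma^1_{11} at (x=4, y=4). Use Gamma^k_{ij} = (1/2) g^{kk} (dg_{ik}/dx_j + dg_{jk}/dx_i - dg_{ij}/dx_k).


For a diagonal metric, Gamma^k_{ij} = (1/2) g^{kk} (dg_{ik}/dx_j + dg_{jk}/dx_i - dg_{ij}/dx_k).
The metric is diagonal, so g_{ab} = 0 for a != b.
At the given point: g_{11} = 12, g_{22} = 256
g^{11} = 1/12
dg_{11}/dx_1 = dg_{11}/dx_1 = 3
dg_{11}/dx_1 = dg_{11}/dx_1 = 3
dg_{11}/dx_1 = dg_{11}/dx_1 = 3
Numerator = 3 + 3 - 3 = 3
Gamma^1_{11} = 3 / (2 * 12) = 1/8

1/8


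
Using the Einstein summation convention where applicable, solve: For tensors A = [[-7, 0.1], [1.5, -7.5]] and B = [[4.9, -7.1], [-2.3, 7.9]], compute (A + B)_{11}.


Tensor addition is component-wise: (A + B)_{ij} = A_{ij} + B_{ij}.
A_{11} = -7
B_{11} = 4.9
(A + B)_{11} = -7 + 4.9 = -2.1

-2.1


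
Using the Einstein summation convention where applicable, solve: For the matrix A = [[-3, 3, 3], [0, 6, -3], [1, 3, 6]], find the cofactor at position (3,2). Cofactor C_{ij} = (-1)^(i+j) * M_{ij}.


To find cofactor C_{32}, delete row 3 and column 2.
The resulting 2x2 submatrix is: [[-3, 3], [0, -3]]
Minor M_{32} = -3*-3 - 3*0
  = 9 - 0 = 9
Sign = (-1)^(3+2) = (-1)^5 = -1
Cofactor C_{32} = -1 * 9 = -9

-9


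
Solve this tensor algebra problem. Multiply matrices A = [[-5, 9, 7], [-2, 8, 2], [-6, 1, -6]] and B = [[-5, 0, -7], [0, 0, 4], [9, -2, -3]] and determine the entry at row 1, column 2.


(AB)_{ij} = sum_k A_{ik} B_{kj}.
For i=1, j=2:
A_{11} * B_{12} = -5 * 0 = 0
A_{12} * B_{22} = 9 * 0 = 0
A_{13} * B_{32} = 7 * -2 = -14
Sum = 0 + 0 + -14 = -14

-14


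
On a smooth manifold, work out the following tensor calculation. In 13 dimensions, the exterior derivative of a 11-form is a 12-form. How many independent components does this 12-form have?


The exterior derivative of a p-form is a (p+1)-form.
Its number of independent components is C(n, p+1).
n = 13, p+1 = 12
C(13, 12) = 13

13


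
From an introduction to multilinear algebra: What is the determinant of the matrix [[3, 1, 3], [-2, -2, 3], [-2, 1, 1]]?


Expanding along the first row, det(A) = a11*M_11 - a12*M_12 + a13*M_13, where M_1j is the (1,j) minor.
Minor M_11 = -2*1 - 3*1 = -5
Minor M_12 = -2*1 - 3*-2 = 4
Minor M_13 = -2*1 - -2*-2 = -6
det = 3*(-5) - 1*(4) + 3*(-6)
    = -15 - 4 + -18
    = -37

-37


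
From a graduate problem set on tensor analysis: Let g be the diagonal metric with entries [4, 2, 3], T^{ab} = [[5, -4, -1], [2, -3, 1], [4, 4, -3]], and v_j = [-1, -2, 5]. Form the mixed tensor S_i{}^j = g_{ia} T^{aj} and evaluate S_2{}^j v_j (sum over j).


Step 1: lower the first index. For a diagonal metric, g_{ia} T^{aj} = g_{ii} T^{ij} (no sum on i).
g_{22} = 2
S_2{}^1 = 2 * T^{21} = 2 * 2 = 4
S_2{}^2 = 2 * T^{22} = 2 * -3 = -6
S_2{}^3 = 2 * T^{23} = 2 * 1 = 2
Step 2: contract S_2{}^j with v_j.
S_2{}^1 * v_1 = 4 * -1 = -4
S_2{}^2 * v_2 = -6 * -2 = 12
S_2{}^3 * v_3 = 2 * 5 = 10
Result = -4 + 12 + 10 = 18

18


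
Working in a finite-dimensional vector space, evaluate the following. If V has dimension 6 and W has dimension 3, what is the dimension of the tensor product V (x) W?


The dimension of a tensor product is the product of dimensions.
dim(V) = 6, dim(W) = 3
dim(V (x) W) = 6 * 3 = 18

18


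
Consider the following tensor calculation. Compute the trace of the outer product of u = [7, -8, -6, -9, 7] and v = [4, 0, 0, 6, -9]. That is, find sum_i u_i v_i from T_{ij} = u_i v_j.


The outer product gives T_{ij} = u_i v_j.
The trace (contraction) is Tr(T) = sum_i T_{ii} = sum_i u_i v_i.
Diagonal entries:
T_{11} = u_1 * v_1 = 7 * 4 = 28
T_{22} = u_2 * v_2 = -8 * 0 = 0
T_{33} = u_3 * v_3 = -6 * 0 = 0
T_{44} = u_4 * v_4 = -9 * 6 = -54
T_{55} = u_5 * v_5 = 7 * -9 = -63
Tr(T) = 28 + 0 + 0 + -54 + -63 = -89

-89


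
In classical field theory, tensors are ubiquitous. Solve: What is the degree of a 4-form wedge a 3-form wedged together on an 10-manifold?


The degree of a wedge product is the sum of the degrees of the individual forms.
Degrees: 4, 3
Total degree = 4 + 3 = 7

7


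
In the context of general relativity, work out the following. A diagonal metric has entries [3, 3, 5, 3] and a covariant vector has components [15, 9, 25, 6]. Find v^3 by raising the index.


To raise an index with a diagonal metric: v^i = v_i / g_{ii}.
For index 3: v_3 = 25, g_{33} = 5
v^3 = 25 / 5 = 5

5


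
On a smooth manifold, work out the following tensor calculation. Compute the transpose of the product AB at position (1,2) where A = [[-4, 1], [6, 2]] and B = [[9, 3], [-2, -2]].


(AB)^T_{ij} = (AB)_{ji} = sum_k A_{jk} B_{ki}.
For i=1, j=2 we need (AB)_{21}:
A_{21} * B_{11} = 6 * 9 = 54
A_{22} * B_{21} = 2 * -2 = -4
Sum = 54 + -4 = 50

50


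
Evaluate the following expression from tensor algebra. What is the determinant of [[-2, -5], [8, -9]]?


For a 2x2 matrix [[a, b], [c, d]], det = a*d - b*c.
a = -2, b = -5, c = 8, d = -9
a*d = -2 * -9 = 18
b*c = -5 * 8 = -40
det = 18 - -40 = 58

58


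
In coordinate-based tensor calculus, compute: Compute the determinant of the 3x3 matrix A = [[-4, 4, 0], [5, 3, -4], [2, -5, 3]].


Expanding along the first row, det(A) = a11*M_11 - a12*M_12 + a13*M_13, where M_1j is the (1,j) minor.
Minor M_11 = 3*3 - -4*-5 = -11
Minor M_12 = 5*3 - -4*2 = 23
Minor M_13 = 5*-5 - 3*2 = -31
det = -4*(-11) - 4*(23) + 0*(-31)
    = 44 - 92 + 0
    = -48

-48


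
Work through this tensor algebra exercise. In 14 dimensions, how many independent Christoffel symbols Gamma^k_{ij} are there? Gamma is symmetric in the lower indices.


Christoffel symbols Gamma^k_{ij} are symmetric in i,j, so there are d * d(d+1)/2 independent symbols.
d = 14
d(d+1)/2 = 14 * 15 / 2 = 105
Total = 14 * 105 = 1470

1470


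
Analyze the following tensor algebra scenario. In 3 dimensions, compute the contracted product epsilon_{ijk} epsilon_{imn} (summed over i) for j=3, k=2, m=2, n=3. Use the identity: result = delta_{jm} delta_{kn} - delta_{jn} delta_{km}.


Using the identity: epsilon_{ijk} epsilon_{imn} = delta_{jm} delta_{kn} - delta_{jn} delta_{km}.
delta_{32} = 0
delta_{23} = 0
delta_{33} = 1
delta_{22} = 1
Result = 0 * 0 - 1 * 1 = 0 - 1 = -1

-1


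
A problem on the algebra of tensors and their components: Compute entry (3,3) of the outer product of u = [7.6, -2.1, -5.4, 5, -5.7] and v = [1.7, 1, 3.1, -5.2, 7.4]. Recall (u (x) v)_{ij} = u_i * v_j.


The outer product entry T_{ij} = u_i * v_j.
We need i=3, j=3.
u_3 = -5.4, v_3 = 3.1
T_{3,3} = -5.4 * 3.1 = -16.74

-16.74


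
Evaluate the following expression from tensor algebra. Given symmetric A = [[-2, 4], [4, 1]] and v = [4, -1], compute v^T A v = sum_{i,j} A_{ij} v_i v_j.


First compute Av:
(Av)_1 = -2*4 + 4*-1 = -12
(Av)_2 = 4*4 + 1*-1 = 15
Av = [-12, 15]
Then v^T (Av) = 4*-12 + -1*15
= -48 + -15 = -63

-63


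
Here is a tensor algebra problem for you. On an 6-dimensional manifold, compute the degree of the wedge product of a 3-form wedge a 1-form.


The degree of a wedge product is the sum of the degrees of the individual forms.
Degrees: 3, 1
Total degree = 3 + 1 = 4

4


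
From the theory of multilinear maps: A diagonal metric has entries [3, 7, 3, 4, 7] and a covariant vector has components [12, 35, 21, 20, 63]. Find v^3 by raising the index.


To raise an index with a diagonal metric: v^i = v_i / g_{ii}.
For index 3: v_3 = 21, g_{33} = 3
v^3 = 21 / 3 = 7

7


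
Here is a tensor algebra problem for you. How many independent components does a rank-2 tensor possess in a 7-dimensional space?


The number of components of a rank-r tensor in d dimensions is d^r.
Here d = 7 and r = 2.
7^2 = 49

49


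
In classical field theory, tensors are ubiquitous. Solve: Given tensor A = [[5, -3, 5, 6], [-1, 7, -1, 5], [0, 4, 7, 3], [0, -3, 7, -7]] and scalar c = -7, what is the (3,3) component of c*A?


Scalar multiplication: (cA)_{ij} = c * A_{ij}.
c = -7
A_{33} = 7
(cA)_{33} = -7 * 7 = -49

-49


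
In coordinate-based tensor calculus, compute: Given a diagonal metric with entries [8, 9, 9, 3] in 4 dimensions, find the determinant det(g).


For a diagonal metric, the determinant is the product of diagonal entries.
Diagonal entries: 8, 9, 9, 3
det(g) = 8 * 9 * 9 * 3 = 1944

1944
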